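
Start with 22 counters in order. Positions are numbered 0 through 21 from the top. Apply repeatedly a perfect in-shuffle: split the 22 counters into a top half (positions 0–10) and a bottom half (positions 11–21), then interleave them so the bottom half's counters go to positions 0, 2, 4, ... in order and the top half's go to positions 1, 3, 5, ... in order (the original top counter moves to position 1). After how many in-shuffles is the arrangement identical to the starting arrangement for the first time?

11

The in-shuffle permutes the 22 positions with cycle lengths [11, 11].
Every counter is home exactly when every cycle has completed a whole number of laps, i.e. after lcm(11) = 11 in-shuffles.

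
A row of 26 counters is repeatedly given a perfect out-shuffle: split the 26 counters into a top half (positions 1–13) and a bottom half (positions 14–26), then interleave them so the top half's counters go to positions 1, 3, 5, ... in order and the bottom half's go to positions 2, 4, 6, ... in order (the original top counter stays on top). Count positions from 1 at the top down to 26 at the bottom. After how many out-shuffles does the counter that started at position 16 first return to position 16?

Follow position 16 under repeated out-shuffles:
16 → 6 → 11 → 21 → 16
It first returns after 4 out-shuffles.

4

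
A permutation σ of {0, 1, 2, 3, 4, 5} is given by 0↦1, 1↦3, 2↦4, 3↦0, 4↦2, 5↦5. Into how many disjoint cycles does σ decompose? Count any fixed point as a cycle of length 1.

3

Cycle decomposition: (0 1 3) (2 4) (5).
3 cycles.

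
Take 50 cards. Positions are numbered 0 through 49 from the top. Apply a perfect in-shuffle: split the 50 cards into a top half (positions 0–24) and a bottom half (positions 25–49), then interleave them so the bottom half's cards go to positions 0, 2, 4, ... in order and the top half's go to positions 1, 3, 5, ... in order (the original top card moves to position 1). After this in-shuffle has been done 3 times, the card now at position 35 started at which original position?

29

Work backwards from position 35, undoing one in-shuffle at a time:
35 ← 17 ← 8 ← 29
So the card now at position 35 started at position 29.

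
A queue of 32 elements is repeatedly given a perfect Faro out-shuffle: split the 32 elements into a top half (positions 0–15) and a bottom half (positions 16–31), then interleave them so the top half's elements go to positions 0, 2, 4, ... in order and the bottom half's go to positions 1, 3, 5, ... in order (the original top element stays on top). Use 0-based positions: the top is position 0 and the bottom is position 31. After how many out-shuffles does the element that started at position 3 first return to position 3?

5

Follow position 3 under repeated out-shuffles:
3 → 6 → 12 → 24 → 17 → 3
It first returns after 5 out-shuffles.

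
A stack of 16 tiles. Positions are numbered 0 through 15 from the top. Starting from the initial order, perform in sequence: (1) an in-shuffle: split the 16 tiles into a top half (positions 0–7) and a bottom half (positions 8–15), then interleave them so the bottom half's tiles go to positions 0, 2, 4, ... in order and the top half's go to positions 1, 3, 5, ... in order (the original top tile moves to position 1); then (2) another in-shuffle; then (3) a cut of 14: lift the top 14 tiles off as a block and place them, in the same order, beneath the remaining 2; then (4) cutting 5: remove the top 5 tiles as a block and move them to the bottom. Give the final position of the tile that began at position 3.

Track the tile from position 3 forward through each operation:
  after op 1 (in-shuffle): 3 → 7
  after op 2 (in-shuffle): 7 → 15
  after op 3 (cut 14): 15 → 1
  after op 4 (cut 5): 1 → 12

12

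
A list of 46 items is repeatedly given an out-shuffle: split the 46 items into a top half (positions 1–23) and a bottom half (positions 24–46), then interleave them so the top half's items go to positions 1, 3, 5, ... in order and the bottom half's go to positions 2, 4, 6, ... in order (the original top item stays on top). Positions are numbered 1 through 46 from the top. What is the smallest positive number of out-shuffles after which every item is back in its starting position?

12

The out-shuffle permutes the 46 positions with cycle lengths [1, 1, 2, 4, 4, 4, 6, 12, 12].
Every item is home exactly when every cycle has completed a whole number of laps, i.e. after lcm(1, 2, 4, 6, 12) = 12 out-shuffles.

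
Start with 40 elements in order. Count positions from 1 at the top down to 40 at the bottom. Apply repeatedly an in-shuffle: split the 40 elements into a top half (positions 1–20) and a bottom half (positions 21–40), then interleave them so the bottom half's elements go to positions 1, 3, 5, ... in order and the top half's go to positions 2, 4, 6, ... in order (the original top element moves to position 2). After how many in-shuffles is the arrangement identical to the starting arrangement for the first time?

20

The in-shuffle permutes the 40 positions with cycle lengths [20, 20].
Every element is home exactly when every cycle has completed a whole number of laps, i.e. after lcm(20) = 20 in-shuffles.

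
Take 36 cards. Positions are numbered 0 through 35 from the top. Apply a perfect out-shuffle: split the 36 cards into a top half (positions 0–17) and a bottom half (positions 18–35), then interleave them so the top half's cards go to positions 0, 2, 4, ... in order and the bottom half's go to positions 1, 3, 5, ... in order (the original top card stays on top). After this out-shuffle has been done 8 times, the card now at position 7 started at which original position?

Work backwards from position 7, undoing one out-shuffle at a time:
7 ← 21 ← 28 ← 14 ← 7 ← 21 ← 28 ← 14 ← 7
So the card now at position 7 started at position 7.

7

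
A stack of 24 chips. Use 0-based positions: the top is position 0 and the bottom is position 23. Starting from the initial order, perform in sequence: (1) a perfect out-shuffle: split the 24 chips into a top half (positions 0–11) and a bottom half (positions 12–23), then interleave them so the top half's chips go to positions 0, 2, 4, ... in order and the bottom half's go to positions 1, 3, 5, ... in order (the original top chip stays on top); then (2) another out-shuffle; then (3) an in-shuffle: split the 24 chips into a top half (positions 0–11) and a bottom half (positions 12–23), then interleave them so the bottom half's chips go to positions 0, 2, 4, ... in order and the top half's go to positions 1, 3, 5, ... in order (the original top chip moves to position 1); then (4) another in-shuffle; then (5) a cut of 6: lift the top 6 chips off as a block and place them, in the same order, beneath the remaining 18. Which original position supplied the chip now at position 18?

Undo the operations in reverse order, starting from position 18:
  undo op 5 (cut 6): 18 ← 0
  undo op 4 (in-shuffle, from bottom half): 0 ← 12
  undo op 3 (in-shuffle, from bottom half): 12 ← 18
  undo op 2 (out-shuffle, from top half): 18 ← 9
  undo op 1 (out-shuffle, from bottom half): 9 ← 16
So the chip at position 18 came from original position 16.

16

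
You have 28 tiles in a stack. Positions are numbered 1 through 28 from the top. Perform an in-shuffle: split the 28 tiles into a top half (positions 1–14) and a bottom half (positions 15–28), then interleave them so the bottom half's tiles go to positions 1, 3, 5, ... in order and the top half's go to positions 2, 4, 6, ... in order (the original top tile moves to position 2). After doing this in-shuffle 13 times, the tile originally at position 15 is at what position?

7

Track position through each in-shuffle: 15 → 1 → 2 → 4 → 8 → ... (continuing for 13 shuffles total) → 7.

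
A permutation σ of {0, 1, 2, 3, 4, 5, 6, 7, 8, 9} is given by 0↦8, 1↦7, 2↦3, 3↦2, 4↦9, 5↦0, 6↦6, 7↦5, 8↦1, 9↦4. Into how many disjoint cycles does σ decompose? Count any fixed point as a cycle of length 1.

4

Cycle decomposition: (0 8 1 7 5) (2 3) (4 9) (6).
4 cycles.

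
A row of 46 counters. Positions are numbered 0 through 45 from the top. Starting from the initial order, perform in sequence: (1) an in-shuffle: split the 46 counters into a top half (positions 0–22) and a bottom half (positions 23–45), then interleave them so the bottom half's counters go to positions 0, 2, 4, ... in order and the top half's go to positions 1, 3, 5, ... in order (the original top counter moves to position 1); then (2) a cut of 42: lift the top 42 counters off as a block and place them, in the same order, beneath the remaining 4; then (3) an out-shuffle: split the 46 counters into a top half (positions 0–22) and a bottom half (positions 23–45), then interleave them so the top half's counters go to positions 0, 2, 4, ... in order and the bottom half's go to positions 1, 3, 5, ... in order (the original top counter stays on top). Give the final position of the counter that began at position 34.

7

Track the counter from position 34 forward through each operation:
  after op 1 (in-shuffle): 34 → 22
  after op 2 (cut 42): 22 → 26
  after op 3 (out-shuffle): 26 → 7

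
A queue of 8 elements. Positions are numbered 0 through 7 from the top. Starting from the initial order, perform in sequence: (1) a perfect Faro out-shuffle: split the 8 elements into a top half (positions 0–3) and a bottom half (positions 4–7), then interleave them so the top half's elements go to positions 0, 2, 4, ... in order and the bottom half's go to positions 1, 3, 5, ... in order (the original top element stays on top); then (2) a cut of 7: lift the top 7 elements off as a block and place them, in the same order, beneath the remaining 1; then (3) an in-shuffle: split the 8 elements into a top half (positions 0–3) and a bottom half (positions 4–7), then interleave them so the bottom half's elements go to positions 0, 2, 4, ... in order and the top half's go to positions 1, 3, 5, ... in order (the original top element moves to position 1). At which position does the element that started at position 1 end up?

7

Track the element from position 1 forward through each operation:
  after op 1 (out-shuffle): 1 → 2
  after op 2 (cut 7): 2 → 3
  after op 3 (in-shuffle): 3 → 7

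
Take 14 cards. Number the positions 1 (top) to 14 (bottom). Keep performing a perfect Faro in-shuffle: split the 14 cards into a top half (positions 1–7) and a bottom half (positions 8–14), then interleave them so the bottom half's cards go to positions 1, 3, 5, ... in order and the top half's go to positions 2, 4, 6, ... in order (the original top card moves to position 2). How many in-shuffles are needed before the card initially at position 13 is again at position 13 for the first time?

Follow position 13 under repeated in-shuffles:
13 → 11 → 7 → 14 → 13
It first returns after 4 in-shuffles.

4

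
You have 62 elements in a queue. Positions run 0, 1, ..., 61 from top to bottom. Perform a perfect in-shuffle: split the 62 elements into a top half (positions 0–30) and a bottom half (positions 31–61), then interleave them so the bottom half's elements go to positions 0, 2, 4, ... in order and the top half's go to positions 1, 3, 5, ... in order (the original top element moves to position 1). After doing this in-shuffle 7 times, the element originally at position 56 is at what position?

Track the element's position through each in-shuffle:
56 → 50 → 38 → 14 → 29 → 59 → 56 → 50

50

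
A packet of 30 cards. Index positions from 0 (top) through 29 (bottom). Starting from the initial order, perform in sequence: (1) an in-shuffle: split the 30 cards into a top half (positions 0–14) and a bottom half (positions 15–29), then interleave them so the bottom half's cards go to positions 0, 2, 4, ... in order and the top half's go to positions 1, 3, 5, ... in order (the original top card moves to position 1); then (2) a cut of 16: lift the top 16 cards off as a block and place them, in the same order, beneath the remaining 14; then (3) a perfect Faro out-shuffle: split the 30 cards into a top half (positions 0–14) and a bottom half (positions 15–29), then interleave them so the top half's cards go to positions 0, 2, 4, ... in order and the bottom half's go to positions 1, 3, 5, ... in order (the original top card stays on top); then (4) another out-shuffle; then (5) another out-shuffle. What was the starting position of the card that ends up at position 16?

24

Undo the operations in reverse order, starting from position 16:
  undo op 5 (out-shuffle, from top half): 16 ← 8
  undo op 4 (out-shuffle, from top half): 8 ← 4
  undo op 3 (out-shuffle, from top half): 4 ← 2
  undo op 2 (cut 16): 2 ← 18
  undo op 1 (in-shuffle, from bottom half): 18 ← 24
So the card at position 16 came from original position 24.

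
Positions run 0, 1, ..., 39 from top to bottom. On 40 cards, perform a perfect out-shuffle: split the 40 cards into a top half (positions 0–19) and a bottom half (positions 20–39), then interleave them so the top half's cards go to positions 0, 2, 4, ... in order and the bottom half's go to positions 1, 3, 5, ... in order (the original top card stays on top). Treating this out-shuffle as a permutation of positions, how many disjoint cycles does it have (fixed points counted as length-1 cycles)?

6

Trace each unvisited position around until it returns:
(0) (1 2 4 8 16 32 ... len 12) (3 6 12 24 9 18 ... len 12) (7 14 28 17 34 29 ... len 12) (13 26) (39)
6 cycles in total.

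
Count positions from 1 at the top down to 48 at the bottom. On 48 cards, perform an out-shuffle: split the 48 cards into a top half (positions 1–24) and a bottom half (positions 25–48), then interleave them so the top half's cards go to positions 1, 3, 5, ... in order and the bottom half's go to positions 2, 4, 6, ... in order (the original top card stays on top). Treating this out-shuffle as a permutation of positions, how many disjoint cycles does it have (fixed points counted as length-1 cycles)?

Trace each unvisited position around until it returns:
(1) (2 3 5 9 17 33 ... len 23) (6 11 21 41 34 20 ... len 23) (48)
4 cycles in total.

4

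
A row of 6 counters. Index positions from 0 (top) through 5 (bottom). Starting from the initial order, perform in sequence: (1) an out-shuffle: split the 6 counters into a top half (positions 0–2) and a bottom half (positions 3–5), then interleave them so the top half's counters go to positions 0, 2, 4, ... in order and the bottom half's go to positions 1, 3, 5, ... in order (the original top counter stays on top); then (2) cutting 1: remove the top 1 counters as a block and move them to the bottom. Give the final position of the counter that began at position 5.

4

Track the counter from position 5 forward through each operation:
  after op 1 (out-shuffle): 5 → 5
  after op 2 (cut 1): 5 → 4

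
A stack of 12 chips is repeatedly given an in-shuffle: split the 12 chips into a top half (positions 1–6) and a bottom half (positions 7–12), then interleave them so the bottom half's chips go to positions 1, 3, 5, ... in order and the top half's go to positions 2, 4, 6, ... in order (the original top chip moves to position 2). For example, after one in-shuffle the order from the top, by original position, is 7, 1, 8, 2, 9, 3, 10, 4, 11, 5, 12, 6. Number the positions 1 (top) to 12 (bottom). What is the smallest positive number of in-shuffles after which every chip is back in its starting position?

12

The in-shuffle permutes the 12 positions with cycle lengths [12].
Every chip is home exactly when every cycle has completed a whole number of laps, i.e. after lcm(12) = 12 in-shuffles.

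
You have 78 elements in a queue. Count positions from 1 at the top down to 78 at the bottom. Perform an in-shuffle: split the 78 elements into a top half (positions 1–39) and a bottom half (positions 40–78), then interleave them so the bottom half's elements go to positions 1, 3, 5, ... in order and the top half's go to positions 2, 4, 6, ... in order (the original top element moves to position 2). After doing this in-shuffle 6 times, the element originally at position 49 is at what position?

Track the element's position through each in-shuffle:
49 → 19 → 38 → 76 → 73 → 67 → 55

55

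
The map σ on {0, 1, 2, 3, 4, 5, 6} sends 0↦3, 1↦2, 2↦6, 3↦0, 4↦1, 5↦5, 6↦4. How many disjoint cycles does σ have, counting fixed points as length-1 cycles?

Cycle decomposition: (0 3) (1 2 6 4) (5).
3 cycles.

3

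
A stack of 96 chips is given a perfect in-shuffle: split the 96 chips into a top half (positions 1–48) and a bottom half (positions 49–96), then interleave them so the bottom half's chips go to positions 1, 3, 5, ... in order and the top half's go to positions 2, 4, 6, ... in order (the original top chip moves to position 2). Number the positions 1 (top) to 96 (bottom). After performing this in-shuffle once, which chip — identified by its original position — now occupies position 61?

79

Work backwards from position 61, undoing one in-shuffle at a time:
61 ← 79
So the chip now at position 61 started at position 79.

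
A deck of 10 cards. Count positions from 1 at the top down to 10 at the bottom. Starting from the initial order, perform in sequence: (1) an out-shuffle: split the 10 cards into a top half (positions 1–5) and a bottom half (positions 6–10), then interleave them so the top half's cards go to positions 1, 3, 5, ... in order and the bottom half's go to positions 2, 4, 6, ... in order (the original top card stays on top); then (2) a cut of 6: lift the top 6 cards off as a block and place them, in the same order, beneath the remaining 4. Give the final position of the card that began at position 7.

8

Track the card from position 7 forward through each operation:
  after op 1 (out-shuffle): 7 → 4
  after op 2 (cut 6): 4 → 8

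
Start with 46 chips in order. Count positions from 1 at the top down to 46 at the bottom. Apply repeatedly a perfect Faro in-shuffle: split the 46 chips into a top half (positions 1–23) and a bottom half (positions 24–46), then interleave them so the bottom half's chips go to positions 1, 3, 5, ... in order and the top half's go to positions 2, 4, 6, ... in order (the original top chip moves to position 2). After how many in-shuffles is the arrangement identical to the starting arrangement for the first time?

The in-shuffle permutes the 46 positions with cycle lengths [23, 23].
Every chip is home exactly when every cycle has completed a whole number of laps, i.e. after lcm(23) = 23 in-shuffles.

23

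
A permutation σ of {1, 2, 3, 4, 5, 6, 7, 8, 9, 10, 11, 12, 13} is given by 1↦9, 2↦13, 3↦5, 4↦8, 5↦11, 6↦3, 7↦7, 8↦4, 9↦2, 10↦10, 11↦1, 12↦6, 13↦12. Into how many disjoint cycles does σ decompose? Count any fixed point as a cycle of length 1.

Cycle decomposition: (1 9 2 13 12 6 3 5 11) (4 8) (7) (10).
4 cycles.

4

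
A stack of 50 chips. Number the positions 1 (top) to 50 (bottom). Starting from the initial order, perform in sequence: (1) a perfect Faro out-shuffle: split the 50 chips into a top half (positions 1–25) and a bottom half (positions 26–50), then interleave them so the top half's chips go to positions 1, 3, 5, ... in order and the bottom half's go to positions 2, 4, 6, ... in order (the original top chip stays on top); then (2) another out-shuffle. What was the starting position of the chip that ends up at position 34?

46

Undo the operations in reverse order, starting from position 34:
  undo op 2 (out-shuffle, from bottom half): 34 ← 42
  undo op 1 (out-shuffle, from bottom half): 42 ← 46
So the chip at position 34 came from original position 46.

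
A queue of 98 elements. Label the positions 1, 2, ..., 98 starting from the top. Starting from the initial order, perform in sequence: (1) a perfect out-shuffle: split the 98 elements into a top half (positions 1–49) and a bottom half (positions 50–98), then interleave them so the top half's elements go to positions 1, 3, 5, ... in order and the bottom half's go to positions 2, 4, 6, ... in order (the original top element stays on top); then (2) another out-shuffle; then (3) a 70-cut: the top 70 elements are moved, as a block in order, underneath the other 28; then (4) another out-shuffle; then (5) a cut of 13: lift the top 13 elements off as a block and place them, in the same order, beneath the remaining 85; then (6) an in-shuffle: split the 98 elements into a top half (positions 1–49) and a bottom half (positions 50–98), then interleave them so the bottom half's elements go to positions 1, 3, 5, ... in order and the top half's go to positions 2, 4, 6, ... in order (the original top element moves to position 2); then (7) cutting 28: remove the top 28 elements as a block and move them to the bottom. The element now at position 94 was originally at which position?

Undo the operations in reverse order, starting from position 94:
  undo op 7 (cut 28): 94 ← 24
  undo op 6 (in-shuffle, from top half): 24 ← 12
  undo op 5 (cut 13): 12 ← 25
  undo op 4 (out-shuffle, from top half): 25 ← 13
  undo op 3 (cut 70): 13 ← 83
  undo op 2 (out-shuffle, from top half): 83 ← 42
  undo op 1 (out-shuffle, from bottom half): 42 ← 70
So the element at position 94 came from original position 70.

70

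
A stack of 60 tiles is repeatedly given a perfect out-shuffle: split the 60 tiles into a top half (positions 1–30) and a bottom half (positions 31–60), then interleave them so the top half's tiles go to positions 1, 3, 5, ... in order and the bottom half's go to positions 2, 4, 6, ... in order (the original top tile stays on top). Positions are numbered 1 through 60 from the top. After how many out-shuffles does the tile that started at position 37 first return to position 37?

Follow position 37 under repeated out-shuffles:
37 → 14 → 27 → 53 → 46 → 32 → 4 → 7 → ... → 37 (length 58)
It first returns after 58 out-shuffles.

58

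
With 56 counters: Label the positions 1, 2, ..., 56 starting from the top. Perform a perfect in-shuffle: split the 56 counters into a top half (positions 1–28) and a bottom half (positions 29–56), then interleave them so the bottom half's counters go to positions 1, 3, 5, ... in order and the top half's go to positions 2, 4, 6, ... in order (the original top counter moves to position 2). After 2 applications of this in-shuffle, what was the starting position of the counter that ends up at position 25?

Work backwards from position 25, undoing one in-shuffle at a time:
25 ← 41 ← 49
So the counter now at position 25 started at position 49.

49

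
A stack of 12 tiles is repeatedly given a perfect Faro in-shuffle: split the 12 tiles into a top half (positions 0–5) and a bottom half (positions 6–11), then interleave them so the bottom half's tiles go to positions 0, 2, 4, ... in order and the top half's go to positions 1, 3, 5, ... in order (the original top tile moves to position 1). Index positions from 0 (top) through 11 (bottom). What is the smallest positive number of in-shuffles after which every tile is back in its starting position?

The in-shuffle permutes the 12 positions with cycle lengths [12].
Every tile is home exactly when every cycle has completed a whole number of laps, i.e. after lcm(12) = 12 in-shuffles.

12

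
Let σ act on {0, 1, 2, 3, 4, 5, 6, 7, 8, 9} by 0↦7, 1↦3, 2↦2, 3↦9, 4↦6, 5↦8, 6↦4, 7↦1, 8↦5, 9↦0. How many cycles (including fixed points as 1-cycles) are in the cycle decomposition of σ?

4

Cycle decomposition: (0 7 1 3 9) (2) (4 6) (5 8).
4 cycles.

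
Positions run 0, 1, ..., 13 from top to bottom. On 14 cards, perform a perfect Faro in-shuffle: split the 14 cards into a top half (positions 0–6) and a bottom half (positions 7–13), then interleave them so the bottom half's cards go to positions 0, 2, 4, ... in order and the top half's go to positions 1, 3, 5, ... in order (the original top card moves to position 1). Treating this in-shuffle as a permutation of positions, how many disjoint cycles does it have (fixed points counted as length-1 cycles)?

Trace each unvisited position around until it returns:
(0 1 3 7) (2 5 11 8) (4 9) (6 13 12 10)
4 cycles in total.

4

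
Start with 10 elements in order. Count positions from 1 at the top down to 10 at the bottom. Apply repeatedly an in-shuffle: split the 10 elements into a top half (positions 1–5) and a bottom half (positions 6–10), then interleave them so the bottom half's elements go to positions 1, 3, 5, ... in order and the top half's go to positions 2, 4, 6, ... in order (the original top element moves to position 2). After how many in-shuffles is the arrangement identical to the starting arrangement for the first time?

The in-shuffle permutes the 10 positions with cycle lengths [10].
Every element is home exactly when every cycle has completed a whole number of laps, i.e. after lcm(10) = 10 in-shuffles.

10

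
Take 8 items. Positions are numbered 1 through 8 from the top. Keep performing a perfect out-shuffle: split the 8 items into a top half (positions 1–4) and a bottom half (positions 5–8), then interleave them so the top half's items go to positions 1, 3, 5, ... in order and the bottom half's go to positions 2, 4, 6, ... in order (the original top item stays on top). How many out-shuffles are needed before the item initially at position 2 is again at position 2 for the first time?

Follow position 2 under repeated out-shuffles:
2 → 3 → 5 → 2
It first returns after 3 out-shuffles.

3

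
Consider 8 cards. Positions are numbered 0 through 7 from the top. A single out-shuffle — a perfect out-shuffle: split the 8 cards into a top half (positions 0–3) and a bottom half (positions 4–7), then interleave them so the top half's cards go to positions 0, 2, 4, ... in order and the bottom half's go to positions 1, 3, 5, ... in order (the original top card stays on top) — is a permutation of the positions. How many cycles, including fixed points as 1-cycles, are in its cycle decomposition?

Trace each unvisited position around until it returns:
(0) (1 2 4) (3 6 5) (7)
4 cycles in total.

4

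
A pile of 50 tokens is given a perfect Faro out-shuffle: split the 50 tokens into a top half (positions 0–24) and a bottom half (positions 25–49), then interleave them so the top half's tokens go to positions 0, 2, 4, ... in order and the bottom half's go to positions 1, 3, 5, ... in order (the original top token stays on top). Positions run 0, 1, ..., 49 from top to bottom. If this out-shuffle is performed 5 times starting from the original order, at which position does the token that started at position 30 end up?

29

Track the token's position through each out-shuffle:
30 → 11 → 22 → 44 → 39 → 29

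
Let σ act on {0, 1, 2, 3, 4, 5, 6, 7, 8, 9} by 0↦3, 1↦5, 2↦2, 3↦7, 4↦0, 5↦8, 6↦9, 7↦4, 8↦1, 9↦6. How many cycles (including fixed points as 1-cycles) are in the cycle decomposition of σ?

Cycle decomposition: (0 3 7 4) (1 5 8) (2) (6 9).
4 cycles.

4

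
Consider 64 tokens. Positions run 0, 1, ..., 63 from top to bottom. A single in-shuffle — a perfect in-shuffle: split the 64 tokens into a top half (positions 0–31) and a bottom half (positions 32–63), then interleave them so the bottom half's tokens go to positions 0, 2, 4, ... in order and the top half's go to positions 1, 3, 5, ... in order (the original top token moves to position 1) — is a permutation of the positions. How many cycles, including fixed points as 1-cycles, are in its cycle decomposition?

Trace each unvisited position around until it returns:
(0 1 3 7 15 31 ... len 12) (2 5 11 23 47 30 ... len 12) (4 9 19 39 14 29 ... len 12) (6 13 27 55 46 28 ... len 12) (10 21 43 22 45 26 ... len 12) (12 25 51 38)
6 cycles in total.

6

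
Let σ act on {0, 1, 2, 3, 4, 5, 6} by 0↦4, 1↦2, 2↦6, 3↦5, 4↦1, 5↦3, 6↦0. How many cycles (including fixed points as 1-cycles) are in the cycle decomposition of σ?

2

Cycle decomposition: (0 4 1 2 6) (3 5).
2 cycles.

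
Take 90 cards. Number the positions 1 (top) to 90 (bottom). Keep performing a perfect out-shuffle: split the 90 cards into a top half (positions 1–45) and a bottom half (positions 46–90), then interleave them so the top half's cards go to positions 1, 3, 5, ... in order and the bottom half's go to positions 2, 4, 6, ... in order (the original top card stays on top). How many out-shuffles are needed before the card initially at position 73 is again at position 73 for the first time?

Follow position 73 under repeated out-shuffles:
73 → 56 → 22 → 43 → 85 → 80 → 70 → 50 → 10 → 19 → 37 → 73
It first returns after 11 out-shuffles.

11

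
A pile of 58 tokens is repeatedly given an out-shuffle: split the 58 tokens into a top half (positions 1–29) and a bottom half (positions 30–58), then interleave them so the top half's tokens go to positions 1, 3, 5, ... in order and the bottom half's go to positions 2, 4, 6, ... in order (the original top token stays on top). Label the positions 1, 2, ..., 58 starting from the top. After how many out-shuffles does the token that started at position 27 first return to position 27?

18

Follow position 27 under repeated out-shuffles:
27 → 53 → 48 → 38 → 18 → 35 → 12 → 23 → 45 → 32 → 6 → 11 → 21 → 41 → 24 → 47 → 36 → 14 → 27
It first returns after 18 out-shuffles.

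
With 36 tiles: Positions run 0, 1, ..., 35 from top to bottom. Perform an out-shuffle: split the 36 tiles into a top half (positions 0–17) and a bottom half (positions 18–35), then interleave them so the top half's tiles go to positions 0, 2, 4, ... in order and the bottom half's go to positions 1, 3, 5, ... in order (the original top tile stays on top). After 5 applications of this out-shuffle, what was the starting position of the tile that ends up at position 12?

Work backwards from position 12, undoing one out-shuffle at a time:
12 ← 6 ← 3 ← 19 ← 27 ← 31
So the tile now at position 12 started at position 31.

31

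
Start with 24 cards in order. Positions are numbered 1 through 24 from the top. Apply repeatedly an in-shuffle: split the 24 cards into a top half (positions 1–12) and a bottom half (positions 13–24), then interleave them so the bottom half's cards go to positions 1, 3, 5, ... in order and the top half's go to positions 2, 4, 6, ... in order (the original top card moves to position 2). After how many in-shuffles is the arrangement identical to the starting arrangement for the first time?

20

The in-shuffle permutes the 24 positions with cycle lengths [4, 20].
Every card is home exactly when every cycle has completed a whole number of laps, i.e. after lcm(4, 20) = 20 in-shuffles.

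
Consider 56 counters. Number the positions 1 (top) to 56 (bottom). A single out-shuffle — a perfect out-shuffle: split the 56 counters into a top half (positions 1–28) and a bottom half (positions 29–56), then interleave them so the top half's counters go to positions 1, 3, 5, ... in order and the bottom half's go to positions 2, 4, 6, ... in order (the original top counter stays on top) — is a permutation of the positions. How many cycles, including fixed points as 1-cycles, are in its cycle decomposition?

Trace each unvisited position around until it returns:
(1) (2 3 5 9 17 33 ... len 20) (4 7 13 25 49 42 ... len 20) (6 11 21 41 26 51 46 36 16 31) (12 23 45 34) (56)
6 cycles in total.

6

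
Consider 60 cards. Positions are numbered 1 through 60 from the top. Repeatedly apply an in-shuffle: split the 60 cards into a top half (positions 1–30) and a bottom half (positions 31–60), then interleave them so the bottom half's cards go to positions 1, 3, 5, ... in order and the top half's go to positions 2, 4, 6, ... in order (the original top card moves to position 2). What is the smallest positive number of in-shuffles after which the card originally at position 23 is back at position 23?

Follow position 23 under repeated in-shuffles:
23 → 46 → 31 → 1 → 2 → 4 → 8 → 16 → ... → 23 (length 60)
It first returns after 60 in-shuffles.

60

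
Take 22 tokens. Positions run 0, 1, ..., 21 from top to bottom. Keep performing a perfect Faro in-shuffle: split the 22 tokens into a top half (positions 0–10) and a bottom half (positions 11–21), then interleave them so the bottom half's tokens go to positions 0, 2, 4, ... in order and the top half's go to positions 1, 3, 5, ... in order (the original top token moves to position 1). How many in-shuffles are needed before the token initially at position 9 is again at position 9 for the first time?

Follow position 9 under repeated in-shuffles:
9 → 19 → 16 → 10 → 21 → 20 → 18 → 14 → 6 → 13 → 4 → 9
It first returns after 11 in-shuffles.

11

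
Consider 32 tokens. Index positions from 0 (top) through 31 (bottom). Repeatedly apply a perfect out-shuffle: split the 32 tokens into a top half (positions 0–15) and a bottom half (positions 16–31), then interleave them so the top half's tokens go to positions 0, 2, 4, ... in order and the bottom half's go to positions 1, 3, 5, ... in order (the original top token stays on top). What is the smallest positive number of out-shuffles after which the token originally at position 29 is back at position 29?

Follow position 29 under repeated out-shuffles:
29 → 27 → 23 → 15 → 30 → 29
It first returns after 5 out-shuffles.

5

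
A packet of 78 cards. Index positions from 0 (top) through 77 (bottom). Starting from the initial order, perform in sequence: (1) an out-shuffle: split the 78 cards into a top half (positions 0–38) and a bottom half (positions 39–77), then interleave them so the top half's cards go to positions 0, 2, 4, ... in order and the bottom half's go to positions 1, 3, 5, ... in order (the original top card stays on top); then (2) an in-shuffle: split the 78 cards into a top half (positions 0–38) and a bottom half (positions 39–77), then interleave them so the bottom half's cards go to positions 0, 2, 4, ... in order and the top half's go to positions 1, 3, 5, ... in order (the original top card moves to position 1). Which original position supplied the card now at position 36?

Undo the operations in reverse order, starting from position 36:
  undo op 2 (in-shuffle, from bottom half): 36 ← 57
  undo op 1 (out-shuffle, from bottom half): 57 ← 67
So the card at position 36 came from original position 67.

67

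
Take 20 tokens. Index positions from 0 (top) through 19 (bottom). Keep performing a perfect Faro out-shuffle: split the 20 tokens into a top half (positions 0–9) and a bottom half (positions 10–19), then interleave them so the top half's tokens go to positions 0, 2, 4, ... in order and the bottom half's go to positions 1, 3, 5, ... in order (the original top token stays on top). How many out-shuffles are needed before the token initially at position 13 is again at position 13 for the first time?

18

Follow position 13 under repeated out-shuffles:
13 → 7 → 14 → 9 → 18 → 17 → 15 → 11 → 3 → 6 → 12 → 5 → 10 → 1 → 2 → 4 → 8 → 16 → 13
It first returns after 18 out-shuffles.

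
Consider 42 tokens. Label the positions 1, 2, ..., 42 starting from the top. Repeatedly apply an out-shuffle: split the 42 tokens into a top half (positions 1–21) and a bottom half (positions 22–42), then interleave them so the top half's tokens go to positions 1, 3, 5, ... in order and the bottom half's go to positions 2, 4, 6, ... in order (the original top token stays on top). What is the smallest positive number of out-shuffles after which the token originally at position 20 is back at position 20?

20

Follow position 20 under repeated out-shuffles:
20 → 39 → 36 → 30 → 18 → 35 → 28 → 14 → 27 → 12 → 23 → 4 → 7 → 13 → 25 → 8 → 15 → 29 → 16 → 31 → 20
It first returns after 20 out-shuffles.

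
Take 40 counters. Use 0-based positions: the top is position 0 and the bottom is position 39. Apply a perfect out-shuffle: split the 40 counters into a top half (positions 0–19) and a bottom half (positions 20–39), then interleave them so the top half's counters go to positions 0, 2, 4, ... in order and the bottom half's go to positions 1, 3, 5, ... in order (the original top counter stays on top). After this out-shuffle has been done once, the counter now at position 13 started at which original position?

Work backwards from position 13, undoing one out-shuffle at a time:
13 ← 26
So the counter now at position 13 started at position 26.

26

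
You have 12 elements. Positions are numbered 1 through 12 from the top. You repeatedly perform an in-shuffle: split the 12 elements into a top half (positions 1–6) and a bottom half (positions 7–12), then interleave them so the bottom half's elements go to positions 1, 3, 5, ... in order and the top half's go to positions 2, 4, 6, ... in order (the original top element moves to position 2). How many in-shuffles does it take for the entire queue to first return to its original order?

The in-shuffle permutes the 12 positions with cycle lengths [12].
Every element is home exactly when every cycle has completed a whole number of laps, i.e. after lcm(12) = 12 in-shuffles.

12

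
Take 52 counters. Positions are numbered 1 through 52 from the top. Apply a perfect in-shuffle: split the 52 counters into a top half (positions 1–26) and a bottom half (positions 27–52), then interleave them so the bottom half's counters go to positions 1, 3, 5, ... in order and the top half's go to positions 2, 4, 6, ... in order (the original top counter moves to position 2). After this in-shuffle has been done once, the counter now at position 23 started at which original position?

Work backwards from position 23, undoing one in-shuffle at a time:
23 ← 38
So the counter now at position 23 started at position 38.

38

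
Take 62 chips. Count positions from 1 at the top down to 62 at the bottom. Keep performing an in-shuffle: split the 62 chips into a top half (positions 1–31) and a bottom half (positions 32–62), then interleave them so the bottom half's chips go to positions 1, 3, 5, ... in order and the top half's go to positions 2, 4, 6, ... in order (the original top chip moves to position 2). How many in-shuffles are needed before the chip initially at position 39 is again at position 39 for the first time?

6

Follow position 39 under repeated in-shuffles:
39 → 15 → 30 → 60 → 57 → 51 → 39
It first returns after 6 in-shuffles.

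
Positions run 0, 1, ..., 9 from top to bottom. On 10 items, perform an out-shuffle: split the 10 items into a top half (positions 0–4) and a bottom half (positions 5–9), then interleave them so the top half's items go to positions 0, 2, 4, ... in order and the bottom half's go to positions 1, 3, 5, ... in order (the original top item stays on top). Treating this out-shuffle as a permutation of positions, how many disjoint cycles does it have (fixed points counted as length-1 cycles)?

4

Trace each unvisited position around until it returns:
(0) (1 2 4 8 7 5) (3 6) (9)
4 cycles in total.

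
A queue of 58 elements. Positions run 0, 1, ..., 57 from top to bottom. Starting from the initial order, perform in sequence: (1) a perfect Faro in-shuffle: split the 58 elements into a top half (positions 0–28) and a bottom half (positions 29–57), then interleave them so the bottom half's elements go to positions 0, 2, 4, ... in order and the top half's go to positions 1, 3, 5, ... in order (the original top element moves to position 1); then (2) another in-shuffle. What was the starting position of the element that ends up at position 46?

Undo the operations in reverse order, starting from position 46:
  undo op 2 (in-shuffle, from bottom half): 46 ← 52
  undo op 1 (in-shuffle, from bottom half): 52 ← 55
So the element at position 46 came from original position 55.

55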